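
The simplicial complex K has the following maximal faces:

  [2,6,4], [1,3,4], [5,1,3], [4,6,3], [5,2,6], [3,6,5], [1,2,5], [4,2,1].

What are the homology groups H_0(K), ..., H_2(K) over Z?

H_0 ≅ Z,  H_1 = 0,  H_2 ≅ Z.

Take the total order 1 < 2 < 3 < 4 < 5 < 6 on the vertex set. Then K (dimension 2) consists of the simplices:

  0-simplices (6): [1], [2], [3], [4], [5], [6]
  1-simplices (12): [1,2], [1,3], [1,4], [1,5], [2,4], [2,5], [2,6], [3,4], [3,5], [3,6], [4,6], [5,6]
  2-simplices (8): [1,2,4], [1,2,5], [1,3,4], [1,3,5], [2,4,6], [2,5,6], [3,4,6], [3,5,6]

Hence C_0 ≅ Z^6, C_1 ≅ Z^12, C_2 ≅ Z^8.

Boundary ∂_1: C_1 → C_0 maps an edge to its endpoints' difference, ∂[p,q] = q − p.
The resulting 6×12 matrix has rank 5, and its Smith normal form has invariant factors (1,1,1,1,1).

∂_2: C_2 → C_1 sends each 2-simplex [p,q,r] to [q,r] − [p,r] + [p,q]. For instance
  ∂[2,4,6] = [4,6] − [2,6] + [2,4],
  ∂[1,3,5] = [3,5] − [1,5] + [1,3].
This gives a 12×8 integer matrix of rank 7; reducing to Smith normal form yields diagonal entries (1,1,1,1,1,1,1).

Reading off H_k = ker ∂_k / im ∂_{k+1}:

  H_0: rank C_0 − rank ∂_1 = 6 − 5 = 1, and the invariant factors of ∂_1 are all 1, so H_0 ≅ Z.
  H_1: rank ker ∂_1 − rank ∂_2 = (12 − 5) − 7 = 0, and the invariant factors of ∂_2 are all 1, so H_1 ≅ 0.
  H_2: rank ker ∂_2 − rank ∂_3 = (8 − 7) − 0 = 1, and there is no ∂_3, so H_2 ≅ Z.

(K is a triangulation of the 2-sphere S^2.)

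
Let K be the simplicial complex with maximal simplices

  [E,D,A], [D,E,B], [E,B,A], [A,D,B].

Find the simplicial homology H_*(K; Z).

Take the total order A < B < D < E on the vertex set. Then K (dimension 2) consists of the simplices:

  0-simplices (4): A, B, D, E
  1-simplices (6): AB, AD, AE, BD, BE, DE
  2-simplices (4): ABD, ABE, ADE, BDE

so the chain groups are C_0 ≅ Z^4, C_1 ≅ Z^6, C_2 ≅ Z^4.

Boundary ∂_1: C_1 → C_0 is given by ∂[p,q] = [q] − [p].
The resulting 4×6 matrix has rank 3, and its Smith normal form has invariant factors (1,1,1).

∂_2: C_2 → C_1 sends each 2-simplex [p,q,r] to [q,r] − [p,r] + [p,q]. For instance
  ∂ADE = DE − AE + AD,
  ∂ABE = BE − AE + AB.
This gives a 6×4 integer matrix of rank 3; reducing to Smith normal form yields diagonal entries (1,1,1).

Computing H_k = (kernel of ∂_k) / (image of ∂_{k+1}):

  H_0: rank C_0 − rank ∂_1 = 4 − 3 = 1, and the invariant factors of ∂_1 are all 1, so H_0 = Z.
  H_1: rank ker ∂_1 − rank ∂_2 = (6 − 3) − 3 = 0, and the invariant factors of ∂_2 are all 1, so H_1 = 0.
  H_2: rank ker ∂_2 − rank ∂_3 = (4 − 3) − 0 = 1, and there is no ∂_3, so H_2 = Z.

(K is a triangulation of the 2-sphere S^2.)

H_0 ≅ Z,  H_1 = 0,  H_2 ≅ Z.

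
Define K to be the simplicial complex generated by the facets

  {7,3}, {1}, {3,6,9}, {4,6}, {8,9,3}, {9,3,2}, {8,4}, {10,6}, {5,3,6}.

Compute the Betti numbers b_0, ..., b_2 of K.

b_0 = 2, b_1 = 1, b_2 = 0.

Fix the vertex order 1 < 2 < 3 < 4 < 5 < 6 < 7 < 8 < 9 < 10 and write every simplex with vertices in increasing order. Then dim K = 2 and the simplices of K are:

  0-simplices (10): [1], [2], [3], [4], [5], [6], [7], [8], [9], [10]
  1-simplices (13): [2,3], [2,9], [3,5], [3,6], [3,7], [3,8], [3,9], [4,6], [4,8], [5,6], [6,9], [6,10], [8,9]
  2-simplices (4): [2,3,9], [3,5,6], [3,6,9], [3,8,9]

Hence C_0 ≅ Z^10, C_1 ≅ Z^13, C_2 ≅ Z^4.

∂_1: C_1 → C_0 sends each edge [p,q] (with p < q) to q − p.
This gives a 10×13 integer matrix of rank 8; reducing to Smith normal form yields diagonal entries (1,1,1,1,1,1,1,1).

Boundary ∂_2: C_2 → C_1 acts by ∂[p,q,r] = [q,r] − [p,r] + [p,q]. For instance
  ∂[2,3,9] = [3,9] − [2,9] + [2,3],
  ∂[3,8,9] = [8,9] − [3,9] + [3,8].
The 13×4 boundary matrix has rank 4 and Smith normal form diag(1,1,1,1).

Now H_k = ker ∂_k / im ∂_{k+1}, so:

  H_0: rank C_0 − rank ∂_1 = 10 − 8 = 2, and the invariant factors of ∂_1 are all 1, so H_0 ≅ Z^2.
  H_1: rank ker ∂_1 − rank ∂_2 = (13 − 8) − 4 = 1, and the invariant factors of ∂_2 are all 1, so H_1 ≅ Z.
  H_2: rank ker ∂_2 − rank ∂_3 = (4 − 4) − 0 = 0, and there is no ∂_3, so H_2 ≅ 0.

As a check, the Euler characteristic is 10 − 13 + 4 = 1, which agrees with 2 − 1 + 0 = 1.

Hence the Betti numbers are b_0 = 2, b_1 = 1, b_2 = 0.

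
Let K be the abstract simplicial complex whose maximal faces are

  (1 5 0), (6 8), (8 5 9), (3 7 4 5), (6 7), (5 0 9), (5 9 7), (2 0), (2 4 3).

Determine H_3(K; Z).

H_3 ≅ 0.

Order the vertices as 0 < 1 < 2 < 3 < 4 < 5 < 6 < 7 < 8 < 9. Listing each simplex with vertices in this order, K has dimension 3 with simplices:

  0-simplices (10): [0], [1], [2], [3], [4], [5], [6], [7], [8], [9]
  1-simplices (19): [0,1], [0,2], [0,5], [0,9], [1,5], [2,3], [2,4], [3,4], [3,5], [3,7], [4,5], [4,7], [5,7], [5,8], [5,9], [6,7], [6,8], [7,9], [8,9]
  2-simplices (9): [0,1,5], [0,5,9], [2,3,4], [3,4,5], [3,4,7], [3,5,7], [4,5,7], [5,7,9], [5,8,9]
  3-simplices (1): [3,4,5,7]

giving chain groups C_0 ≅ Z^10, C_1 ≅ Z^19, C_2 ≅ Z^9, C_3 ≅ Z^1.

∂_1: C_1 → C_0 is given by ∂[p,q] = [q] − [p]. For instance
  ∂[0,9] = [9] − [0].
This gives a 10×19 integer matrix of rank 9; reducing to Smith normal form yields diagonal entries (1,1,1,1,1,1,1,1,1).

∂_2: C_2 → C_1 acts by ∂[p,q,r] = [q,r] − [p,r] + [p,q]. For instance
  ∂[3,5,7] = [5,7] − [3,7] + [3,5],
  ∂[5,8,9] = [8,9] − [5,9] + [5,8].
The resulting 19×9 matrix has rank 8, and its Smith normal form has invariant factors (1,1,1,1,1,1,1,1).

∂_3: C_3 → C_2 sends each 3-simplex σ to the alternating sum Σ_i (−1)^i (σ with its i-th vertex removed). For instance
  ∂[3,4,5,7] = [4,5,7] − [3,5,7] + [3,4,7] − [3,4,5].
The resulting 9×1 matrix has rank 1, and its Smith normal form has invariant factors (1).

Computing H_k = (kernel of ∂_k) / (image of ∂_{k+1}):

  H_3: rank ker ∂_3 − rank ∂_4 = (1 − 1) − 0 = 0, and there is no ∂_4, so H_3 = 0.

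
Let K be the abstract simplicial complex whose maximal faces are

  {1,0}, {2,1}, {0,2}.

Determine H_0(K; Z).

Fix the vertex order 0 < 1 < 2 and write every simplex with vertices in increasing order. Then dim K = 1 and the simplices of K are:

  0-simplices (3): [0], [1], [2]
  1-simplices (3): [0,1], [0,2], [1,2]

giving chain groups C_0 ≅ Z^3, C_1 ≅ Z^3.

∂_1: C_1 → C_0 sends each edge [p,q] (with p < q) to q − p.
The 3×3 boundary matrix has rank 2 and Smith normal form diag(1,1).

Reading off H_k = ker ∂_k / im ∂_{k+1}:

  H_0: rank C_0 − rank ∂_1 = 3 − 2 = 1, and the invariant factors of ∂_1 are all 1, so H_0 ≅ Z.

H_0 ≅ Z.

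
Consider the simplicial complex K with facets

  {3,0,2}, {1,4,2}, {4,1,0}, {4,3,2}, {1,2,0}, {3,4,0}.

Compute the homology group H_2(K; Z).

H_2 = Z.

Take the total order 0 < 1 < 2 < 3 < 4 on the vertex set. Then K (dimension 2) consists of the simplices:

  0-simplices (5): [0], [1], [2], [3], [4]
  1-simplices (9): [0,1], [0,2], [0,3], [0,4], [1,2], [1,4], [2,3], [2,4], [3,4]
  2-simplices (6): [0,1,2], [0,1,4], [0,2,3], [0,3,4], [1,2,4], [2,3,4]

giving chain groups C_0 ≅ Z^5, C_1 ≅ Z^9, C_2 ≅ Z^6.

∂_1: C_1 → C_0 is given by ∂[p,q] = [q] − [p]. For instance
  ∂[3,4] = [4] − [3].
This gives a 5×9 integer matrix of rank 4; reducing to Smith normal form yields diagonal entries (1,1,1,1).

Boundary ∂_2: C_2 → C_1 sends each 2-simplex [p,q,r] to [q,r] − [p,r] + [p,q]. For instance
  ∂[0,1,4] = [1,4] − [0,4] + [0,1],
  ∂[1,2,4] = [2,4] − [1,4] + [1,2].
This gives a 9×6 integer matrix of rank 5; reducing to Smith normal form yields diagonal entries (1,1,1,1,1).

Computing H_k = (kernel of ∂_k) / (image of ∂_{k+1}):

  H_2: rank ker ∂_2 − rank ∂_3 = (6 − 5) − 0 = 1, and there is no ∂_3, so H_2 ≅ Z.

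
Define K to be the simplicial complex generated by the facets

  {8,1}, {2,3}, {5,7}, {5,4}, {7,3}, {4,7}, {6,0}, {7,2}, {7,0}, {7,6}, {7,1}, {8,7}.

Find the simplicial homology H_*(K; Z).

H_0 = Z,  H_1 = Z^4.

Take the total order 0 < 1 < 2 < 3 < 4 < 5 < 6 < 7 < 8 on the vertex set. Then K (dimension 1) consists of the simplices:

  0-simplices (9): [0], [1], [2], [3], [4], [5], [6], [7], [8]
  1-simplices (12): [0,6], [0,7], [1,7], [1,8], [2,3], [2,7], [3,7], [4,5], [4,7], [5,7], [6,7], [7,8]

so the chain groups are C_0 ≅ Z^9, C_1 ≅ Z^12.

The boundary map ∂_1: C_1 → C_0 is given by ∂[p,q] = [q] − [p]. For instance
  ∂[3,7] = [7] − [3].
The 9×12 boundary matrix has rank 8 and Smith normal form diag(1,1,1,1,1,1,1,1).

Computing H_k = (kernel of ∂_k) / (image of ∂_{k+1}):

  H_0: rank C_0 − rank ∂_1 = 9 − 8 = 1, and the invariant factors of ∂_1 are all 1, so H_0 ≅ Z.
  H_1: rank ker ∂_1 − rank ∂_2 = (12 − 8) − 0 = 4, and there is no ∂_2, so H_1 ≅ Z^4.

As a check, the Euler characteristic is 9 − 12 = -3, which agrees with 1 − 4 = -3.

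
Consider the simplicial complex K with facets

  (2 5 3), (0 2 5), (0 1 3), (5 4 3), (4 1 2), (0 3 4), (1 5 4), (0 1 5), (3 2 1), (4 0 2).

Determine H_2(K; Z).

H_2 ≅ 0.

Take the total order 0 < 1 < 2 < 3 < 4 < 5 on the vertex set. Then K (dimension 2) consists of the simplices:

  0-simplices (6): [0], [1], [2], [3], [4], [5]
  1-simplices (15): [0,1], [0,2], [0,3], [0,4], [0,5], [1,2], [1,3], [1,4], [1,5], [2,3], [2,4], [2,5], [3,4], [3,5], [4,5]
  2-simplices (10): [0,1,3], [0,1,5], [0,2,4], [0,2,5], [0,3,4], [1,2,3], [1,2,4], [1,4,5], [2,3,5], [3,4,5]

so the chain groups are C_0 ≅ Z^6, C_1 ≅ Z^15, C_2 ≅ Z^10.

∂_1: C_1 → C_0 is given by ∂[p,q] = [q] − [p]. For instance
  ∂[1,2] = [2] − [1].
The 6×15 boundary matrix has rank 5 and Smith normal form diag(1,1,1,1,1).

Boundary ∂_2: C_2 → C_1 maps a triangle to the signed sum of its edges. For instance
  ∂[1,4,5] = [4,5] − [1,5] + [1,4],
  ∂[2,3,5] = [3,5] − [2,5] + [2,3].
The 15×10 boundary matrix has rank 10 and Smith normal form diag(1,1,1,1,1,1,1,1,1,2).

From H_k ≅ ker(∂_k) / im(∂_{k+1}) we obtain:

  H_2: rank ker ∂_2 − rank ∂_3 = (10 − 10) − 0 = 0, and there is no ∂_3, so H_2 ≅ 0.

(K is a triangulation of the real projective plane RP^2.)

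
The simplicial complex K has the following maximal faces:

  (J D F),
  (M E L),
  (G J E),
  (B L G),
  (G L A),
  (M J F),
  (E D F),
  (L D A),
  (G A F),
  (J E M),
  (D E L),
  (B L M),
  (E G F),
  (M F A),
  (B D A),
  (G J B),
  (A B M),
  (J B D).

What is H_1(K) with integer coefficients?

H_1 ≅ Z ⊕ Z/2.

Fix the vertex order A < B < D < E < F < G < J < L < M and write every simplex with vertices in increasing order. Then dim K = 2 and the simplices of K are:

  0-simplices (9): A, B, D, E, F, G, J, L, M
  1-simplices (27): AB, AD, AF, AG, AL, AM, BD, BG, BJ, BL, BM, DE, DF, DJ, DL, EF, EG, EJ, EL, EM, FG, FJ, FM, GJ, GL, JM, LM
  2-simplices (18): ABD, ABM, ADL, AFG, AFM, AGL, BDJ, BGJ, BGL, BLM, DEF, DEL, DFJ, EFG, EGJ, EJM, ELM, FJM

so the chain groups are C_0 ≅ Z^9, C_1 ≅ Z^27, C_2 ≅ Z^18.

The boundary map ∂_1: C_1 → C_0 maps an edge to its endpoints' difference, ∂[p,q] = q − p. For instance
  ∂JM = M − J.
This gives a 9×27 integer matrix of rank 8; reducing to Smith normal form yields diagonal entries (1,1,1,1,1,1,1,1).

Boundary ∂_2: C_2 → C_1 acts by ∂[p,q,r] = [q,r] − [p,r] + [p,q]. For instance
  ∂BLM = LM − BM + BL,
  ∂AFG = FG − AG + AF.
The resulting 27×18 matrix has rank 18, and its Smith normal form has invariant factors (1,1,1,1,1,1,1,1,1,1,1,1,1,1,1,1,1,2).

Computing H_k = (kernel of ∂_k) / (image of ∂_{k+1}):

  H_1: rank ker ∂_1 − rank ∂_2 = (27 − 8) − 18 = 1, and ∂_2 has invariant factor 2 > 1, so H_1 ≅ Z ⊕ Z/2.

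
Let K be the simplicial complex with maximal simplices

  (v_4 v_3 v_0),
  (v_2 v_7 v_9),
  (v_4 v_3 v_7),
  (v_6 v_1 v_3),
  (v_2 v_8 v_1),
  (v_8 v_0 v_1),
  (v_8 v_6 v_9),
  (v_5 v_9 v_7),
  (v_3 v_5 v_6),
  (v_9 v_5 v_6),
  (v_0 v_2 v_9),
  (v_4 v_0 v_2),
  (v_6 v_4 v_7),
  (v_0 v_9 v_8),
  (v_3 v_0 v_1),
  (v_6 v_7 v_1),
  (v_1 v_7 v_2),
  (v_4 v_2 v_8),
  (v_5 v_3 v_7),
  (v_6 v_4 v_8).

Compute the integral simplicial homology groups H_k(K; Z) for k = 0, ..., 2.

Take the total order v_0 < v_1 < v_2 < v_3 < v_4 < v_5 < v_6 < v_7 < v_8 < v_9 on the vertex set. Then K (dimension 2) consists of the simplices:

  0-simplices (10): [v_0], [v_1], [v_2], [v_3], [v_4], [v_5], [v_6], [v_7], [v_8], [v_9]
  1-simplices (30): (30 of them)
  2-simplices (20): (20 of them)

so the chain groups are C_0 ≅ Z^10, C_1 ≅ Z^30, C_2 ≅ Z^20.

∂_1: C_1 → C_0 sends each edge [p,q] (with p < q) to q − p. For instance
  ∂[v_6,v_7] = [v_7] − [v_6].
As a 10×30 matrix over Z this has rank 9, with invariant factors (1,1,1,1,1,1,1,1,1).

Boundary ∂_2: C_2 → C_1 acts by ∂[p,q,r] = [q,r] − [p,r] + [p,q]. For instance
  ∂[v_2,v_4,v_8] = [v_4,v_8] − [v_2,v_8] + [v_2,v_4],
  ∂[v_0,v_8,v_9] = [v_8,v_9] − [v_0,v_9] + [v_0,v_8].
As a 30×20 matrix over Z this has rank 20, with invariant factors (1,1,1,1,1,1,1,1,1,1,1,1,1,1,1,1,1,1,1,2).

Computing H_k = (kernel of ∂_k) / (image of ∂_{k+1}):

  H_0: rank C_0 − rank ∂_1 = 10 − 9 = 1, and the invariant factors of ∂_1 are all 1, so H_0 = Z.
  H_1: rank ker ∂_1 − rank ∂_2 = (30 − 9) − 20 = 1, and ∂_2 has invariant factor 2 > 1, so H_1 = Z × Z/2.
  H_2: rank ker ∂_2 − rank ∂_3 = (20 − 20) − 0 = 0, and there is no ∂_3, so H_2 = 0.

As a check, the Euler characteristic is 10 − 30 + 20 = 0, which agrees with 1 − 1 + 0 = 0.

H_0 = Z,  H_1 = Z × Z/2,  H_2 = 0.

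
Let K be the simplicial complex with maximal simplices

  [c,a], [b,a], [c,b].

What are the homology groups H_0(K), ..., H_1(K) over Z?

H_0 = Z,  H_1 = Z.

Take the total order a < b < c on the vertex set. Then K (dimension 1) consists of the simplices:

  0-simplices (3): a, b, c
  1-simplices (3): ab, ac, bc

giving chain groups C_0 ≅ Z^3, C_1 ≅ Z^3.

∂_1: C_1 → C_0 sends each edge [p,q] (with p < q) to q − p. For instance
  ∂bc = c − b.
This gives a 3×3 integer matrix of rank 2; reducing to Smith normal form yields diagonal entries (1,1).

Reading off H_k = ker ∂_k / im ∂_{k+1}:

  H_0: rank C_0 − rank ∂_1 = 3 − 2 = 1, and the invariant factors of ∂_1 are all 1, so H_0 = Z.
  H_1: rank ker ∂_1 − rank ∂_2 = (3 − 2) − 0 = 1, and there is no ∂_2, so H_1 = Z.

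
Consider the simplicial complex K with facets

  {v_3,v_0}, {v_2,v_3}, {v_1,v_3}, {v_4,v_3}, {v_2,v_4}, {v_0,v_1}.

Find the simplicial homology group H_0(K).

H_0 = Z.

Order the vertices as v_0 < v_1 < v_2 < v_3 < v_4. Listing each simplex with vertices in this order, K has dimension 1 with simplices:

  0-simplices (5): [v_0], [v_1], [v_2], [v_3], [v_4]
  1-simplices (6): [v_0,v_1], [v_0,v_3], [v_1,v_3], [v_2,v_3], [v_2,v_4], [v_3,v_4]

Hence C_0 ≅ Z^5, C_1 ≅ Z^6.

Boundary ∂_1: C_1 → C_0 maps an edge to its endpoints' difference, ∂[p,q] = q − p. For instance
  ∂[v_0,v_1] = [v_1] − [v_0].
As a 5×6 matrix over Z this has rank 4, with invariant factors (1,1,1,1).

Reading off H_k = ker ∂_k / im ∂_{k+1}:

  H_0: rank C_0 − rank ∂_1 = 5 − 4 = 1, and the invariant factors of ∂_1 are all 1, so H_0 ≅ Z.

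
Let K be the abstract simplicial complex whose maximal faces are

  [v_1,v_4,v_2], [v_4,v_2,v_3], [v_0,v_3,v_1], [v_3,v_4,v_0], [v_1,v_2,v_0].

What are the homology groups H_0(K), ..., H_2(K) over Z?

Fix the vertex order v_0 < v_1 < v_2 < v_3 < v_4 and write every simplex with vertices in increasing order. Then dim K = 2 and the simplices of K are:

  0-simplices (5): [v_0], [v_1], [v_2], [v_3], [v_4]
  1-simplices (10): [v_0,v_1], [v_0,v_2], [v_0,v_3], [v_0,v_4], [v_1,v_2], [v_1,v_3], [v_1,v_4], [v_2,v_3], [v_2,v_4], [v_3,v_4]
  2-simplices (5): [v_0,v_1,v_2], [v_0,v_1,v_3], [v_0,v_3,v_4], [v_1,v_2,v_4], [v_2,v_3,v_4]

so the chain groups are C_0 ≅ Z^5, C_1 ≅ Z^10, C_2 ≅ Z^5.

The boundary map ∂_1: C_1 → C_0 is given by ∂[p,q] = [q] − [p].
As a 5×10 matrix over Z this has rank 4, with invariant factors (1,1,1,1).

∂_2: C_2 → C_1 acts by ∂[p,q,r] = [q,r] − [p,r] + [p,q]. For instance
  ∂[v_0,v_3,v_4] = [v_3,v_4] − [v_0,v_4] + [v_0,v_3],
  ∂[v_1,v_2,v_4] = [v_2,v_4] − [v_1,v_4] + [v_1,v_2].
The resulting 10×5 matrix has rank 5, and its Smith normal form has invariant factors (1,1,1,1,1).

Computing H_k = (kernel of ∂_k) / (image of ∂_{k+1}):

  H_0: rank C_0 − rank ∂_1 = 5 − 4 = 1, and the invariant factors of ∂_1 are all 1, so H_0 ≅ Z.
  H_1: rank ker ∂_1 − rank ∂_2 = (10 − 4) − 5 = 1, and the invariant factors of ∂_2 are all 1, so H_1 ≅ Z.
  H_2: rank ker ∂_2 − rank ∂_3 = (5 − 5) − 0 = 0, and there is no ∂_3, so H_2 ≅ 0.

As a check, the Euler characteristic is 5 − 10 + 5 = 0, which agrees with 1 − 1 + 0 = 0.

H_0 = Z,  H_1 = Z,  H_2 = 0.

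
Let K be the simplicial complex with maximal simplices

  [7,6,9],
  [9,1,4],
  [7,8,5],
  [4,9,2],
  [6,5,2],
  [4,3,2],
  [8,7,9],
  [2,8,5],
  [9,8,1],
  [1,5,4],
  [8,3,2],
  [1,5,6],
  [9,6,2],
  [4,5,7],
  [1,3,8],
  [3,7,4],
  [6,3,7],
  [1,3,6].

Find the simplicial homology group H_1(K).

H_1 = Z^2.

We work with the vertex ordering 1 < 2 < 3 < 4 < 5 < 6 < 7 < 8 < 9. The simplices of K, each written with vertices in increasing order, are:

  0-simplices (9): [1], [2], [3], [4], [5], [6], [7], [8], [9]
  1-simplices (27): (27 of them)
  2-simplices (18): [1,3,6], [1,3,8], [1,4,5], [1,4,9], [1,5,6], [1,8,9], [2,3,4], [2,3,8], [2,4,9], [2,5,6], [2,5,8], [2,6,9], [3,4,7], [3,6,7], [4,5,7], [5,7,8], [6,7,9], [7,8,9]

Hence C_0 ≅ Z^9, C_1 ≅ Z^27, C_2 ≅ Z^18.

Boundary ∂_1: C_1 → C_0 maps an edge to its endpoints' difference, ∂[p,q] = q − p.
This gives a 9×27 integer matrix of rank 8; reducing to Smith normal form yields diagonal entries (1,1,1,1,1,1,1,1).

∂_2: C_2 → C_1 maps a triangle to the signed sum of its edges. For instance
  ∂[3,4,7] = [4,7] − [3,7] + [3,4],
  ∂[2,5,8] = [5,8] − [2,8] + [2,5].
The resulting 27×18 matrix has rank 17, and its Smith normal form has invariant factors (1,1,1,1,1,1,1,1,1,1,1,1,1,1,1,1,1).

Reading off H_k = ker ∂_k / im ∂_{k+1}:

  H_1: rank ker ∂_1 − rank ∂_2 = (27 − 8) − 17 = 2, and the invariant factors of ∂_2 are all 1, so H_1 ≅ Z^2.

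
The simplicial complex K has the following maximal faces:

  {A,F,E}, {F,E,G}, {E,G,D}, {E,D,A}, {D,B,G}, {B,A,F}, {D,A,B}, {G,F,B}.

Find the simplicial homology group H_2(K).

Fix the vertex order A < B < D < E < F < G and write every simplex with vertices in increasing order. Then dim K = 2 and the simplices of K are:

  0-simplices (6): A, B, D, E, F, G
  1-simplices (12): AB, AD, AE, AF, BD, BF, BG, DE, DG, EF, EG, FG
  2-simplices (8): ABD, ABF, ADE, AEF, BDG, BFG, DEG, EFG

Hence C_0 ≅ Z^6, C_1 ≅ Z^12, C_2 ≅ Z^8.

∂_1: C_1 → C_0 sends each edge [p,q] (with p < q) to q − p.
The 6×12 boundary matrix has rank 5 and Smith normal form diag(1,1,1,1,1).

Boundary ∂_2: C_2 → C_1 maps a triangle to the signed sum of its edges. For instance
  ∂EFG = FG − EG + EF,
  ∂BDG = DG − BG + BD.
As a 12×8 matrix over Z this has rank 7, with invariant factors (1,1,1,1,1,1,1).

Now H_k = ker ∂_k / im ∂_{k+1}, so:

  H_2: rank ker ∂_2 − rank ∂_3 = (8 − 7) − 0 = 1, and there is no ∂_3, so H_2 ≅ Z.

H_2 ≅ Z.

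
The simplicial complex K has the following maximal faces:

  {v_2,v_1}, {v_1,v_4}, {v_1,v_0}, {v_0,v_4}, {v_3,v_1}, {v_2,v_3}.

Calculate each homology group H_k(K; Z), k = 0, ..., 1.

H_0 = Z,  H_1 = Z^2.

Take the total order v_0 < v_1 < v_2 < v_3 < v_4 on the vertex set. Then K (dimension 1) consists of the simplices:

  0-simplices (5): [v_0], [v_1], [v_2], [v_3], [v_4]
  1-simplices (6): [v_0,v_1], [v_0,v_4], [v_1,v_2], [v_1,v_3], [v_1,v_4], [v_2,v_3]

giving chain groups C_0 ≅ Z^5, C_1 ≅ Z^6.

Boundary ∂_1: C_1 → C_0 maps an edge to its endpoints' difference, ∂[p,q] = q − p.
This gives a 5×6 integer matrix of rank 4; reducing to Smith normal form yields diagonal entries (1,1,1,1).

Computing H_k = (kernel of ∂_k) / (image of ∂_{k+1}):

  H_0: rank C_0 − rank ∂_1 = 5 − 4 = 1, and the invariant factors of ∂_1 are all 1, so H_0 = Z.
  H_1: rank ker ∂_1 − rank ∂_2 = (6 − 4) − 0 = 2, and there is no ∂_2, so H_1 = Z^2.

As a check, the Euler characteristic is 5 − 6 = -1, which agrees with 1 − 2 = -1.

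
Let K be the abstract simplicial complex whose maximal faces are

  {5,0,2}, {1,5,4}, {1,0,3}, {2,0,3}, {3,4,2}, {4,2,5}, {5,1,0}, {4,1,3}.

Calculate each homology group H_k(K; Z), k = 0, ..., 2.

Take the total order 0 < 1 < 2 < 3 < 4 < 5 on the vertex set. Then K (dimension 2) consists of the simplices:

  0-simplices (6): [0], [1], [2], [3], [4], [5]
  1-simplices (12): [0,1], [0,2], [0,3], [0,5], [1,3], [1,4], [1,5], [2,3], [2,4], [2,5], [3,4], [4,5]
  2-simplices (8): [0,1,3], [0,1,5], [0,2,3], [0,2,5], [1,3,4], [1,4,5], [2,3,4], [2,4,5]

Hence C_0 ≅ Z^6, C_1 ≅ Z^12, C_2 ≅ Z^8.

The boundary map ∂_1: C_1 → C_0 is given by ∂[p,q] = [q] − [p].
The 6×12 boundary matrix has rank 5 and Smith normal form diag(1,1,1,1,1).

The boundary map ∂_2: C_2 → C_1 sends each 2-simplex [p,q,r] to [q,r] − [p,r] + [p,q]. For instance
  ∂[0,1,3] = [1,3] − [0,3] + [0,1],
  ∂[0,2,3] = [2,3] − [0,3] + [0,2].
This gives a 12×8 integer matrix of rank 7; reducing to Smith normal form yields diagonal entries (1,1,1,1,1,1,1).

Now H_k = ker ∂_k / im ∂_{k+1}, so:

  H_0: rank C_0 − rank ∂_1 = 6 − 5 = 1, and the invariant factors of ∂_1 are all 1, so H_0 ≅ Z.
  H_1: rank ker ∂_1 − rank ∂_2 = (12 − 5) − 7 = 0, and the invariant factors of ∂_2 are all 1, so H_1 ≅ 0.
  H_2: rank ker ∂_2 − rank ∂_3 = (8 − 7) − 0 = 1, and there is no ∂_3, so H_2 ≅ Z.

As a check, the Euler characteristic is 6 − 12 + 8 = 2, which agrees with 1 − 0 + 1 = 2.

H_0 = Z,  H_1 = 0,  H_2 = Z.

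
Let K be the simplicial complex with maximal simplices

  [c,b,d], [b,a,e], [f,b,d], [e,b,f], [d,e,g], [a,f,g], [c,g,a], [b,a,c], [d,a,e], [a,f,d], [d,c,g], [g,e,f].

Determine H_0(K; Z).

Order the vertices as a < b < c < d < e < f < g. Listing each simplex with vertices in this order, K has dimension 2 with simplices:

  0-simplices (7): a, b, c, d, e, f, g
  1-simplices (18): ab, ac, ad, ae, af, ag, bc, bd, be, bf, cd, cg, de, df, dg, ef, eg, fg
  2-simplices (12): abc, abe, acg, ade, adf, afg, bcd, bdf, bef, cdg, deg, efg

so the chain groups are C_0 ≅ Z^7, C_1 ≅ Z^18, C_2 ≅ Z^12.

The boundary map ∂_1: C_1 → C_0 is given by ∂[p,q] = [q] − [p]. For instance
  ∂ac = c − a.
The resulting 7×18 matrix has rank 6, and its Smith normal form has invariant factors (1,1,1,1,1,1).

∂_2: C_2 → C_1 acts by ∂[p,q,r] = [q,r] − [p,r] + [p,q]. For instance
  ∂cdg = dg − cg + cd,
  ∂adf = df − af + ad.
This gives a 18×12 integer matrix of rank 12; reducing to Smith normal form yields diagonal entries (1,1,1,1,1,1,1,1,1,1,1,2).

From H_k ≅ ker(∂_k) / im(∂_{k+1}) we obtain:

  H_0: rank C_0 − rank ∂_1 = 7 − 6 = 1, and the invariant factors of ∂_1 are all 1, so H_0 = Z.

(K is a triangulation of the real projective plane RP^2.)

H_0 = Z.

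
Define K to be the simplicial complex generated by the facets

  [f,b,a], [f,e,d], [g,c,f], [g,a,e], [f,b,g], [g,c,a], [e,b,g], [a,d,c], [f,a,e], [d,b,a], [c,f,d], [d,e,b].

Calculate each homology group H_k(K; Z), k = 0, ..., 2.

Fix the vertex order a < b < c < d < e < f < g and write every simplex with vertices in increasing order. Then dim K = 2 and the simplices of K are:

  0-simplices (7): a, b, c, d, e, f, g
  1-simplices (18): ab, ac, ad, ae, af, ag, bd, be, bf, bg, cd, cf, cg, de, df, ef, eg, fg
  2-simplices (12): abd, abf, acd, acg, aef, aeg, bde, beg, bfg, cdf, cfg, def

giving chain groups C_0 ≅ Z^7, C_1 ≅ Z^18, C_2 ≅ Z^12.

Boundary ∂_1: C_1 → C_0 is given by ∂[p,q] = [q] − [p].
As a 7×18 matrix over Z this has rank 6, with invariant factors (1,1,1,1,1,1).

∂_2: C_2 → C_1 maps a triangle to the signed sum of its edges. For instance
  ∂cfg = fg − cg + cf,
  ∂bfg = fg − bg + bf.
The resulting 18×12 matrix has rank 12, and its Smith normal form has invariant factors (1,1,1,1,1,1,1,1,1,1,1,2).

Now H_k = ker ∂_k / im ∂_{k+1}, so:

  H_0: rank C_0 − rank ∂_1 = 7 − 6 = 1, and the invariant factors of ∂_1 are all 1, so H_0 = Z.
  H_1: rank ker ∂_1 − rank ∂_2 = (18 − 6) − 12 = 0, and ∂_2 has invariant factor 2 > 1, so H_1 = Z/2.
  H_2: rank ker ∂_2 − rank ∂_3 = (12 − 12) − 0 = 0, and there is no ∂_3, so H_2 = 0.

H_0 = Z,  H_1 = Z/2,  H_2 = 0.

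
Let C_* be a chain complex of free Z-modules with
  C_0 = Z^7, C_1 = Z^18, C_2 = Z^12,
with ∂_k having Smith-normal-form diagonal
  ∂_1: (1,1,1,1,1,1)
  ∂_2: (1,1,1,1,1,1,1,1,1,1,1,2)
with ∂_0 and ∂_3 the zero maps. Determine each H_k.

H_0 = Z,  H_1 = Z_2,  H_2 = 0.

H_0: b_0 = 7 − 0 − 6 = 1; torsion from ∂_1 factors > 1: none. So H_0 = Z.
H_1: b_1 = 18 − 6 − 12 = 0; torsion from ∂_2 factors > 1: [2]. So H_1 = Z_2.
H_2: b_2 = 12 − 12 − 0 = 0; torsion from ∂_3 factors > 1: none. So H_2 = 0.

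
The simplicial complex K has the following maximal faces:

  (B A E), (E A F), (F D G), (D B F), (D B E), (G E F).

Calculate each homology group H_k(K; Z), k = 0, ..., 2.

We work with the vertex ordering A < B < D < E < F < G. The simplices of K, each written with vertices in increasing order, are:

  0-simplices (6): A, B, D, E, F, G
  1-simplices (12): AB, AE, AF, BD, BE, BF, DE, DF, DG, EF, EG, FG
  2-simplices (6): ABE, AEF, BDE, BDF, DFG, EFG

so the chain groups are C_0 ≅ Z^6, C_1 ≅ Z^12, C_2 ≅ Z^6.

∂_1: C_1 → C_0 is given by ∂[p,q] = [q] − [p]. For instance
  ∂FG = G − F.
The 6×12 boundary matrix has rank 5 and Smith normal form diag(1,1,1,1,1).

The boundary map ∂_2: C_2 → C_1 maps a triangle to the signed sum of its edges. For instance
  ∂ABE = BE − AE + AB,
  ∂EFG = FG − EG + EF.
This gives a 12×6 integer matrix of rank 6; reducing to Smith normal form yields diagonal entries (1,1,1,1,1,1).

Reading off H_k = ker ∂_k / im ∂_{k+1}:

  H_0: rank C_0 − rank ∂_1 = 6 − 5 = 1, and the invariant factors of ∂_1 are all 1, so H_0 = Z.
  H_1: rank ker ∂_1 − rank ∂_2 = (12 − 5) − 6 = 1, and the invariant factors of ∂_2 are all 1, so H_1 = Z.
  H_2: rank ker ∂_2 − rank ∂_3 = (6 − 6) − 0 = 0, and there is no ∂_3, so H_2 = 0.

H_0 = Z,  H_1 = Z,  H_2 = 0.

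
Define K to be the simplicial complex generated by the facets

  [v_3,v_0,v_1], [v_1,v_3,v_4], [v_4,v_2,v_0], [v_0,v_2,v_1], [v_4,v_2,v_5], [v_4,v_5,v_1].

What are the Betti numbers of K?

b_0 = 1, b_1 = 1, b_2 = 0.

K has 6 vertices, 12 edges, 6 triangles.
rank ∂_0 = 0, rank ∂_1 = 5 ⇒ b_0 = 6 − 0 − 5 = 1; all invariant factors of ∂_1 are 1 so no torsion. So H_0 = Z.
rank ∂_1 = 5, rank ∂_2 = 6 ⇒ b_1 = 12 − 5 − 6 = 1; all invariant factors of ∂_2 are 1 so no torsion. So H_1 = Z.
rank ∂_2 = 6, rank ∂_3 = 0 ⇒ b_2 = 6 − 6 − 0 = 0. So H_2 = 0.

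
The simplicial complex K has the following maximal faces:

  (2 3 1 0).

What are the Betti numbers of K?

Fix the vertex order 0 < 1 < 2 < 3 and write every simplex with vertices in increasing order. Then dim K = 3 and the simplices of K are:

  0-simplices (4): [0], [1], [2], [3]
  1-simplices (6): [0,1], [0,2], [0,3], [1,2], [1,3], [2,3]
  2-simplices (4): [0,1,2], [0,1,3], [0,2,3], [1,2,3]
  3-simplices (1): [0,1,2,3]

Hence C_0 ≅ Z^4, C_1 ≅ Z^6, C_2 ≅ Z^4, C_3 ≅ Z^1.

∂_1: C_1 → C_0 sends each edge [p,q] (with p < q) to q − p. For instance
  ∂[1,3] = [3] − [1].
This gives a 4×6 integer matrix of rank 3; reducing to Smith normal form yields diagonal entries (1,1,1).

The boundary map ∂_2: C_2 → C_1 acts by ∂[p,q,r] = [q,r] − [p,r] + [p,q]. For instance
  ∂[1,2,3] = [2,3] − [1,3] + [1,2],
  ∂[0,1,3] = [1,3] − [0,3] + [0,1].
This gives a 6×4 integer matrix of rank 3; reducing to Smith normal form yields diagonal entries (1,1,1).

Boundary ∂_3: C_3 → C_2 sends each 3-simplex σ to the alternating sum Σ_i (−1)^i (σ with its i-th vertex removed). For instance
  ∂[0,1,2,3] = [1,2,3] − [0,2,3] + [0,1,3] − [0,1,2].
The 4×1 boundary matrix has rank 1 and Smith normal form diag(1).

Now H_k = ker ∂_k / im ∂_{k+1}, so:

  H_0: rank C_0 − rank ∂_1 = 4 − 3 = 1, and the invariant factors of ∂_1 are all 1, so H_0 = Z.
  H_1: rank ker ∂_1 − rank ∂_2 = (6 − 3) − 3 = 0, and the invariant factors of ∂_2 are all 1, so H_1 = 0.
  H_2: rank ker ∂_2 − rank ∂_3 = (4 − 3) − 1 = 0, and the invariant factors of ∂_3 are all 1, so H_2 = 0.
  H_3: rank ker ∂_3 − rank ∂_4 = (1 − 1) − 0 = 0, and there is no ∂_4, so H_3 = 0.

Hence the Betti numbers are b_0 = 1, b_1 = 0, b_2 = 0, b_3 = 0.

b_0 = 1, b_1 = 0, b_2 = 0, b_3 = 0.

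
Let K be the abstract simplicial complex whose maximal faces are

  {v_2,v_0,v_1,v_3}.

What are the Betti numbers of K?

b_0 = 1, b_1 = 0, b_2 = 0, b_3 = 0.

We work with the vertex ordering v_0 < v_1 < v_2 < v_3. The simplices of K, each written with vertices in increasing order, are:

  0-simplices (4): [v_0], [v_1], [v_2], [v_3]
  1-simplices (6): [v_0,v_1], [v_0,v_2], [v_0,v_3], [v_1,v_2], [v_1,v_3], [v_2,v_3]
  2-simplices (4): [v_0,v_1,v_2], [v_0,v_1,v_3], [v_0,v_2,v_3], [v_1,v_2,v_3]
  3-simplices (1): [v_0,v_1,v_2,v_3]

so the chain groups are C_0 ≅ Z^4, C_1 ≅ Z^6, C_2 ≅ Z^4, C_3 ≅ Z^1.

Boundary ∂_1: C_1 → C_0 maps an edge to its endpoints' difference, ∂[p,q] = q − p.
As a 4×6 matrix over Z this has rank 3, with invariant factors (1,1,1).

Boundary ∂_2: C_2 → C_1 acts by ∂[p,q,r] = [q,r] − [p,r] + [p,q]. For instance
  ∂[v_0,v_1,v_3] = [v_1,v_3] − [v_0,v_3] + [v_0,v_1],
  ∂[v_0,v_1,v_2] = [v_1,v_2] − [v_0,v_2] + [v_0,v_1].
This gives a 6×4 integer matrix of rank 3; reducing to Smith normal form yields diagonal entries (1,1,1).

∂_3: C_3 → C_2 sends each 3-simplex σ to the alternating sum Σ_i (−1)^i (σ with its i-th vertex removed). For instance
  ∂[v_0,v_1,v_2,v_3] = [v_1,v_2,v_3] − [v_0,v_2,v_3] + [v_0,v_1,v_3] − [v_0,v_1,v_2].
This gives a 4×1 integer matrix of rank 1; reducing to Smith normal form yields diagonal entries (1).

Computing H_k = (kernel of ∂_k) / (image of ∂_{k+1}):

  H_0: rank C_0 − rank ∂_1 = 4 − 3 = 1, and the invariant factors of ∂_1 are all 1, so H_0 = Z.
  H_1: rank ker ∂_1 − rank ∂_2 = (6 − 3) − 3 = 0, and the invariant factors of ∂_2 are all 1, so H_1 = 0.
  H_2: rank ker ∂_2 − rank ∂_3 = (4 − 3) − 1 = 0, and the invariant factors of ∂_3 are all 1, so H_2 = 0.
  H_3: rank ker ∂_3 − rank ∂_4 = (1 − 1) − 0 = 0, and there is no ∂_4, so H_3 = 0.

As a check, the Euler characteristic is 4 − 6 + 4 − 1 = 1, which agrees with 1 − 0 + 0 − 0 = 1.

Hence the Betti numbers are b_0 = 1, b_1 = 0, b_2 = 0, b_3 = 0.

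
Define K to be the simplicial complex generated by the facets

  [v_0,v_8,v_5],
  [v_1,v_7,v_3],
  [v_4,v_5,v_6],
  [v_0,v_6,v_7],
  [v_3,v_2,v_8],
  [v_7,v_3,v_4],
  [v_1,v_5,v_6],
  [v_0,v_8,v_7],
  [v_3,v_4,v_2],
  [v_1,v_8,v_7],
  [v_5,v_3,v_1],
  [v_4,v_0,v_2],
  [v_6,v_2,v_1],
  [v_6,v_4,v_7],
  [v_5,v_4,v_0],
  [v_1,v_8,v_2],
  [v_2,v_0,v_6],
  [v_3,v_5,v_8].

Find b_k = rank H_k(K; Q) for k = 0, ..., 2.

b_0 = 1, b_1 = 1, b_2 = 0.

Order the vertices as v_0 < v_1 < v_2 < v_3 < v_4 < v_5 < v_6 < v_7 < v_8. Listing each simplex with vertices in this order, K has dimension 2 with simplices:

  0-simplices (9): [v_0], [v_1], [v_2], [v_3], [v_4], [v_5], [v_6], [v_7], [v_8]
  1-simplices (27): (27 of them)
  2-simplices (18): (18 of them)

giving chain groups C_0 ≅ Z^9, C_1 ≅ Z^27, C_2 ≅ Z^18.

The boundary map ∂_1: C_1 → C_0 is given by ∂[p,q] = [q] − [p].
This gives a 9×27 integer matrix of rank 8; reducing to Smith normal form yields diagonal entries (1,1,1,1,1,1,1,1).

∂_2: C_2 → C_1 maps a triangle to the signed sum of its edges. For instance
  ∂[v_2,v_3,v_8] = [v_3,v_8] − [v_2,v_8] + [v_2,v_3],
  ∂[v_1,v_7,v_8] = [v_7,v_8] − [v_1,v_8] + [v_1,v_7].
This gives a 27×18 integer matrix of rank 18; reducing to Smith normal form yields diagonal entries (1,1,1,1,1,1,1,1,1,1,1,1,1,1,1,1,1,2).

From H_k ≅ ker(∂_k) / im(∂_{k+1}) we obtain:

  H_0: rank C_0 − rank ∂_1 = 9 − 8 = 1, and the invariant factors of ∂_1 are all 1, so H_0 = Z.
  H_1: rank ker ∂_1 − rank ∂_2 = (27 − 8) − 18 = 1, and ∂_2 has invariant factor 2 > 1, so H_1 = Z ⊕ Z/2.
  H_2: rank ker ∂_2 − rank ∂_3 = (18 − 18) − 0 = 0, and there is no ∂_3, so H_2 = 0.

As a check, the Euler characteristic is 9 − 27 + 18 = 0, which agrees with 1 − 1 + 0 = 0.

Hence the Betti numbers are b_0 = 1, b_1 = 1, b_2 = 0.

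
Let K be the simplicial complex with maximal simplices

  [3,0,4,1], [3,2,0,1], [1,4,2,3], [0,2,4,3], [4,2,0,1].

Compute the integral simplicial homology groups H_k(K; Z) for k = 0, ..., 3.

H_0 ≅ Z,  H_1 = 0,  H_2 = 0,  H_3 ≅ Z.

K has 5 vertices, 10 edges, 10 triangles, 5 3-simplices.
rank ∂_0 = 0, rank ∂_1 = 4 ⇒ b_0 = 5 − 0 − 4 = 1; all invariant factors of ∂_1 are 1 so no torsion. So H_0 ≅ Z.
rank ∂_1 = 4, rank ∂_2 = 6 ⇒ b_1 = 10 − 4 − 6 = 0; all invariant factors of ∂_2 are 1 so no torsion. So H_1 ≅ 0.
rank ∂_2 = 6, rank ∂_3 = 4 ⇒ b_2 = 10 − 6 − 4 = 0; all invariant factors of ∂_3 are 1 so no torsion. So H_2 ≅ 0.
rank ∂_3 = 4, rank ∂_4 = 0 ⇒ b_3 = 5 − 4 − 0 = 1. So H_3 ≅ Z.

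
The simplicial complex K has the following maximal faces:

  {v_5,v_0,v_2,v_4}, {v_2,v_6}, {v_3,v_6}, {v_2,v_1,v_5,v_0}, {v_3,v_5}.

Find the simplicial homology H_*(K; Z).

We work with the vertex ordering v_0 < v_1 < v_2 < v_3 < v_4 < v_5 < v_6. The simplices of K, each written with vertices in increasing order, are:

  0-simplices (7): [v_0], [v_1], [v_2], [v_3], [v_4], [v_5], [v_6]
  1-simplices (12): [v_0,v_1], [v_0,v_2], [v_0,v_4], [v_0,v_5], [v_1,v_2], [v_1,v_5], [v_2,v_4], [v_2,v_5], [v_2,v_6], [v_3,v_5], [v_3,v_6], [v_4,v_5]
  2-simplices (7): [v_0,v_1,v_2], [v_0,v_1,v_5], [v_0,v_2,v_4], [v_0,v_2,v_5], [v_0,v_4,v_5], [v_1,v_2,v_5], [v_2,v_4,v_5]
  3-simplices (2): [v_0,v_1,v_2,v_5], [v_0,v_2,v_4,v_5]

giving chain groups C_0 ≅ Z^7, C_1 ≅ Z^12, C_2 ≅ Z^7, C_3 ≅ Z^2.

Boundary ∂_1: C_1 → C_0 is given by ∂[p,q] = [q] − [p].
This gives a 7×12 integer matrix of rank 6; reducing to Smith normal form yields diagonal entries (1,1,1,1,1,1).

Boundary ∂_2: C_2 → C_1 acts by ∂[p,q,r] = [q,r] − [p,r] + [p,q]. For instance
  ∂[v_2,v_4,v_5] = [v_4,v_5] − [v_2,v_5] + [v_2,v_4],
  ∂[v_0,v_1,v_2] = [v_1,v_2] − [v_0,v_2] + [v_0,v_1].
The 12×7 boundary matrix has rank 5 and Smith normal form diag(1,1,1,1,1).

Boundary ∂_3: C_3 → C_2 sends each 3-simplex σ to the alternating sum Σ_i (−1)^i (σ with its i-th vertex removed). For instance
  ∂[v_0,v_1,v_2,v_5] = [v_1,v_2,v_5] − [v_0,v_2,v_5] + [v_0,v_1,v_5] − [v_0,v_1,v_2],
  ∂[v_0,v_2,v_4,v_5] = [v_2,v_4,v_5] − [v_0,v_4,v_5] + [v_0,v_2,v_5] − [v_0,v_2,v_4].
This gives a 7×2 integer matrix of rank 2; reducing to Smith normal form yields diagonal entries (1,1).

Reading off H_k = ker ∂_k / im ∂_{k+1}:

  H_0: rank C_0 − rank ∂_1 = 7 − 6 = 1, and the invariant factors of ∂_1 are all 1, so H_0 = Z.
  H_1: rank ker ∂_1 − rank ∂_2 = (12 − 6) − 5 = 1, and the invariant factors of ∂_2 are all 1, so H_1 = Z.
  H_2: rank ker ∂_2 − rank ∂_3 = (7 − 5) − 2 = 0, and the invariant factors of ∂_3 are all 1, so H_2 = 0.
  H_3: rank ker ∂_3 − rank ∂_4 = (2 − 2) − 0 = 0, and there is no ∂_4, so H_3 = 0.

As a check, the Euler characteristic is 7 − 12 + 7 − 2 = 0, which agrees with 1 − 1 + 0 − 0 = 0.

H_0 ≅ Z,  H_1 ≅ Z,  H_2 = 0,  H_3 = 0.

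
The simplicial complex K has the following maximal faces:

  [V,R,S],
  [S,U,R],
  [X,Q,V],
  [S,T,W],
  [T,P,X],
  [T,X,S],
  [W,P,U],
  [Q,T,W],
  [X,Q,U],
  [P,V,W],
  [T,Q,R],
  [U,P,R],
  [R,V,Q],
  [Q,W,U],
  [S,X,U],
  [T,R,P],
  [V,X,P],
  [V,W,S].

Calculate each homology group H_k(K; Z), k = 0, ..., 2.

H_0 = Z,  H_1 = Z^2,  H_2 = Z.

We work with the vertex ordering P < Q < R < S < T < U < V < W < X. The simplices of K, each written with vertices in increasing order, are:

  0-simplices (9): P, Q, R, S, T, U, V, W, X
  1-simplices (27): PR, PT, PU, PV, PW, PX, QR, QT, QU, QV, QW, QX, RS, RT, RU, RV, ST, SU, SV, SW, SX, TW, TX, UW, UX, VW, VX
  2-simplices (18): PRT, PRU, PTX, PUW, PVW, PVX, QRT, QRV, QTW, QUW, QUX, QVX, RSU, RSV, STW, STX, SUX, SVW

Hence C_0 ≅ Z^9, C_1 ≅ Z^27, C_2 ≅ Z^18.

The boundary map ∂_1: C_1 → C_0 is given by ∂[p,q] = [q] − [p]. For instance
  ∂SW = W − S.
This gives a 9×27 integer matrix of rank 8; reducing to Smith normal form yields diagonal entries (1,1,1,1,1,1,1,1).

The boundary map ∂_2: C_2 → C_1 sends each 2-simplex [p,q,r] to [q,r] − [p,r] + [p,q]. For instance
  ∂PVX = VX − PX + PV,
  ∂QVX = VX − QX + QV.
The resulting 27×18 matrix has rank 17, and its Smith normal form has invariant factors (1,1,1,1,1,1,1,1,1,1,1,1,1,1,1,1,1).

Now H_k = ker ∂_k / im ∂_{k+1}, so:

  H_0: rank C_0 − rank ∂_1 = 9 − 8 = 1, and the invariant factors of ∂_1 are all 1, so H_0 ≅ Z.
  H_1: rank ker ∂_1 − rank ∂_2 = (27 − 8) − 17 = 2, and the invariant factors of ∂_2 are all 1, so H_1 ≅ Z^2.
  H_2: rank ker ∂_2 − rank ∂_3 = (18 − 17) − 0 = 1, and there is no ∂_3, so H_2 ≅ Z.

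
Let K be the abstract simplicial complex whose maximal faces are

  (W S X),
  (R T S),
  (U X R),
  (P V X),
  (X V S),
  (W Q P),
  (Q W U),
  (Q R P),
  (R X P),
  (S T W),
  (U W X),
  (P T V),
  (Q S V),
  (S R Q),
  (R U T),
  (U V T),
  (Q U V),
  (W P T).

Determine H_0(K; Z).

We work with the vertex ordering P < Q < R < S < T < U < V < W < X. The simplices of K, each written with vertices in increasing order, are:

  0-simplices (9): P, Q, R, S, T, U, V, W, X
  1-simplices (27): PQ, PR, PT, PV, PW, PX, QR, QS, QU, QV, QW, RS, RT, RU, RX, ST, SV, SW, SX, TU, TV, TW, UV, UW, UX, VX, WX
  2-simplices (18): PQR, PQW, PRX, PTV, PTW, PVX, QRS, QSV, QUV, QUW, RST, RTU, RUX, STW, SVX, SWX, TUV, UWX

so the chain groups are C_0 ≅ Z^9, C_1 ≅ Z^27, C_2 ≅ Z^18.

∂_1: C_1 → C_0 sends each edge [p,q] (with p < q) to q − p.
As a 9×27 matrix over Z this has rank 8, with invariant factors (1,1,1,1,1,1,1,1).

Boundary ∂_2: C_2 → C_1 sends each 2-simplex [p,q,r] to [q,r] − [p,r] + [p,q]. For instance
  ∂PQR = QR − PR + PQ,
  ∂QSV = SV − QV + QS.
As a 27×18 matrix over Z this has rank 17, with invariant factors (1,1,1,1,1,1,1,1,1,1,1,1,1,1,1,1,1).

From H_k ≅ ker(∂_k) / im(∂_{k+1}) we obtain:

  H_0: rank C_0 − rank ∂_1 = 9 − 8 = 1, and the invariant factors of ∂_1 are all 1, so H_0 ≅ Z.

H_0 = Z.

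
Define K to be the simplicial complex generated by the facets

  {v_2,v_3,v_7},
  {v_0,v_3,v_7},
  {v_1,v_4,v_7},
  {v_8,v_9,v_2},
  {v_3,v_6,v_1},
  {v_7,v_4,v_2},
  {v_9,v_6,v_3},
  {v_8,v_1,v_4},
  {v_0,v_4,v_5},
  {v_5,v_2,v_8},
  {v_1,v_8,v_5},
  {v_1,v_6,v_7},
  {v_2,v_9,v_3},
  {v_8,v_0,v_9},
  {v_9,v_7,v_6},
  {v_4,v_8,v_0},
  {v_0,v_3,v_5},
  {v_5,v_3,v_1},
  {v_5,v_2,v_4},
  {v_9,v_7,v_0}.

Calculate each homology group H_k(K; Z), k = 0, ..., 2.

Order the vertices as v_0 < v_1 < v_2 < v_3 < v_4 < v_5 < v_6 < v_7 < v_8 < v_9. Listing each simplex with vertices in this order, K has dimension 2 with simplices:

  0-simplices (10): [v_0], [v_1], [v_2], [v_3], [v_4], [v_5], [v_6], [v_7], [v_8], [v_9]
  1-simplices (30): (30 of them)
  2-simplices (20): (20 of them)

so the chain groups are C_0 ≅ Z^10, C_1 ≅ Z^30, C_2 ≅ Z^20.

∂_1: C_1 → C_0 maps an edge to its endpoints' difference, ∂[p,q] = q − p.
As a 10×30 matrix over Z this has rank 9, with invariant factors (1,1,1,1,1,1,1,1,1).

Boundary ∂_2: C_2 → C_1 maps a triangle to the signed sum of its edges. For instance
  ∂[v_3,v_6,v_9] = [v_6,v_9] − [v_3,v_9] + [v_3,v_6],
  ∂[v_1,v_4,v_7] = [v_4,v_7] − [v_1,v_7] + [v_1,v_4].
The 30×20 boundary matrix has rank 20 and Smith normal form diag(1,1,1,1,1,1,1,1,1,1,1,1,1,1,1,1,1,1,1,2).

From H_k ≅ ker(∂_k) / im(∂_{k+1}) we obtain:

  H_0: rank C_0 − rank ∂_1 = 10 − 9 = 1, and the invariant factors of ∂_1 are all 1, so H_0 = Z.
  H_1: rank ker ∂_1 − rank ∂_2 = (30 − 9) − 20 = 1, and ∂_2 has invariant factor 2 > 1, so H_1 = Z ⊕ Z/2.
  H_2: rank ker ∂_2 − rank ∂_3 = (20 − 20) − 0 = 0, and there is no ∂_3, so H_2 = 0.

H_0 = Z,  H_1 = Z ⊕ Z/2,  H_2 = 0.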